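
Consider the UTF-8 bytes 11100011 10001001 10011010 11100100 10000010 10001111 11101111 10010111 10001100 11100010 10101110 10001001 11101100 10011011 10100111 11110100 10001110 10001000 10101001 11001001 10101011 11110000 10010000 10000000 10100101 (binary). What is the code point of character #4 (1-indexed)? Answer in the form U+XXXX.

Offset 0: leading byte 0xE3 = 11100011 → 3-byte char #1 = E3 89 9A.
Offset 3: leading byte 0xE4 = 11100100 → 3-byte char #2 = E4 82 8F.
Offset 6: leading byte 0xEF = 11101111 → 3-byte char #3 = EF 97 8C.
Offset 9: leading byte 0xE2 = 11100010 → 3-byte char #4 = E2 AE 89.
Leading byte 0xE2 = 11100010 matches 1110xxxx → 3-byte sequence.
Byte 1: 0xE2 = 11100010, payload 0010 (4 bits).
Byte 2: 0xAE = 10101110 (10xxxxxx ✓), payload 101110.
Byte 3: 0x89 = 10001001 (10xxxxxx ✓), payload 001001.
Concatenate: 0010101110001001 = 0x2B89 (16 bits → U+2B89).

U+2B89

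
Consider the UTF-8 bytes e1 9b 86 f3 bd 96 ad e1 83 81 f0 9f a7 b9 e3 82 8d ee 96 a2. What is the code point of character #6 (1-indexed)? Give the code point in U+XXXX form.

Offset 0: leading byte 0xE1 = 11100001 → 3-byte char #1 = E1 9B 86.
Offset 3: leading byte 0xF3 = 11110011 → 4-byte char #2 = F3 BD 96 AD.
Offset 7: leading byte 0xE1 = 11100001 → 3-byte char #3 = E1 83 81.
Offset 10: leading byte 0xF0 = 11110000 → 4-byte char #4 = F0 9F A7 B9.
Offset 14: leading byte 0xE3 = 11100011 → 3-byte char #5 = E3 82 8D.
Offset 17: leading byte 0xEE = 11101110 → 3-byte char #6 = EE 96 A2.
Leading byte 0xEE = 11101110 matches 1110xxxx → 3-byte sequence.
Byte 1: 0xEE = 11101110, payload 1110 (4 bits).
Byte 2: 0x96 = 10010110 (10xxxxxx ✓), payload 010110.
Byte 3: 0xA2 = 10100010 (10xxxxxx ✓), payload 100010.
Concatenate: 1110010110100010 = 0xE5A2 (16 bits → U+E5A2).

U+E5A2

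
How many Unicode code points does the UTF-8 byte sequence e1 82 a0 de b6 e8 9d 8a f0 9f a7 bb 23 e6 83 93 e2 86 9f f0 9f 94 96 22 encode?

Byte at offset 0: 0xE1 = 11100001 → 3-byte char (#1). Advance 3.
Byte at offset 3: 0xDE = 11011110 → 2-byte char (#2). Advance 2.
Byte at offset 5: 0xE8 = 11101000 → 3-byte char (#3). Advance 3.
Byte at offset 8: 0xF0 = 11110000 → 4-byte char (#4). Advance 4.
Byte at offset 12: 0x23 = 00100011 → 1-byte char (#5). Advance 1.
Byte at offset 13: 0xE6 = 11100110 → 3-byte char (#6). Advance 3.
Byte at offset 16: 0xE2 = 11100010 → 3-byte char (#7). Advance 3.
Byte at offset 19: 0xF0 = 11110000 → 4-byte char (#8). Advance 4.
Byte at offset 23: 0x22 = 00100010 → 1-byte char (#9). Advance 1.
Reached end at offset 24 after 9 code points.

9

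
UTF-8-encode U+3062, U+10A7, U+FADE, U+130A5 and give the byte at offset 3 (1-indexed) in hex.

1-indexed offset 3 is 0-indexed offset 2.
U+3062 → 3-byte form E3 81 A2 at offsets 0–2.
Offset 2 falls in char 1's range; it's byte 3 of E3 81 A2 = 0xA2.

0xA2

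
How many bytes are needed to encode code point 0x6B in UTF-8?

1

U+006B = 0x6B. UTF-8 uses 1 byte below 0x80, 2 below 0x800, 3 below 0x10000, 4 up to 0x10FFFF. 0x6B is in U+0000–U+007F → 1 byte.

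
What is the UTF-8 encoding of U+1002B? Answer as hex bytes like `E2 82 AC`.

U+1002B = 0x1002B = 65579 decimal. In range U+10000–U+10FFFF → 4-byte form: 11110xxx 10xxxxxx 10xxxxxx 10xxxxxx.
Binary (21 bits): 000010000000000101011.
Split 3+6+6+6: 000 | 010000 | 000000 | 101011.
Byte 1: 11110000 = 0xF0.
Byte 2: 10010000 = 0x90.
Byte 3: 10000000 = 0x80.
Byte 4: 10101011 = 0xAB.

F0 90 80 AB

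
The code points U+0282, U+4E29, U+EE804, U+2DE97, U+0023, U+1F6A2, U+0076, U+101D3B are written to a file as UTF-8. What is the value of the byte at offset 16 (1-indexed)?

0x9F

1-indexed offset 16 is 0-indexed offset 15.
U+0282 → 2-byte form CA 82 at offsets 0–1.
U+4E29 → 3-byte form E4 B8 A9 at offsets 2–4.
U+EE804 → 4-byte form F3 AE A0 84 at offsets 5–8.
U+2DE97 → 4-byte form F0 AD BA 97 at offsets 9–12.
U+0023 → 1-byte form 23 at offsets 13–13.
U+1F6A2 → 4-byte form F0 9F 9A A2 at offsets 14–17.
Offset 15 falls in char 6's range; it's byte 2 of F0 9F 9A A2 = 0x9F.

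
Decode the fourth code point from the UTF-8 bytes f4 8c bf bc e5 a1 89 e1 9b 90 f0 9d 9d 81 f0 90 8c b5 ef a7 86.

U+1D741

Offset 0: leading byte 0xF4 = 11110100 → 4-byte char #1 = F4 8C BF BC.
Offset 4: leading byte 0xE5 = 11100101 → 3-byte char #2 = E5 A1 89.
Offset 7: leading byte 0xE1 = 11100001 → 3-byte char #3 = E1 9B 90.
Offset 10: leading byte 0xF0 = 11110000 → 4-byte char #4 = F0 9D 9D 81.
Leading byte 0xF0 = 11110000 matches 11110xxx → 4-byte sequence.
Byte 1: 0xF0 = 11110000, payload 000 (3 bits).
Byte 2: 0x9D = 10011101 (10xxxxxx ✓), payload 011101.
Byte 3: 0x9D = 10011101 (10xxxxxx ✓), payload 011101.
Byte 4: 0x81 = 10000001 (10xxxxxx ✓), payload 000001.
Concatenate: 000011101011101000001 = 0x1D741 (21 bits → U+1D741).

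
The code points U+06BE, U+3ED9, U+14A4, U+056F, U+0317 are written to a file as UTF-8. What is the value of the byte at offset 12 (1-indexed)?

1-indexed offset 12 is 0-indexed offset 11.
U+06BE → 2-byte form DA BE at offsets 0–1.
U+3ED9 → 3-byte form E3 BB 99 at offsets 2–4.
U+14A4 → 3-byte form E1 92 A4 at offsets 5–7.
U+056F → 2-byte form D5 AF at offsets 8–9.
U+0317 → 2-byte form CC 97 at offsets 10–11.
Offset 11 falls in char 5's range; it's byte 2 of CC 97 = 0x97.

0x97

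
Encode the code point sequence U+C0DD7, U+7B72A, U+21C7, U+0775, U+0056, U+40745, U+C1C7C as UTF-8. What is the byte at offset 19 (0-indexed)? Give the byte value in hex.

0x81

U+C0DD7 → 4-byte form F3 80 B7 97 at offsets 0–3.
U+7B72A → 4-byte form F1 BB 9C AA at offsets 4–7.
U+21C7 → 3-byte form E2 87 87 at offsets 8–10.
U+0775 → 2-byte form DD B5 at offsets 11–12.
U+0056 → 1-byte form 56 at offsets 13–13.
U+40745 → 4-byte form F1 80 9D 85 at offsets 14–17.
U+C1C7C → 4-byte form F3 81 B1 BC at offsets 18–21.
Offset 19 falls in char 7's range; it's byte 2 of F3 81 B1 BC = 0x81.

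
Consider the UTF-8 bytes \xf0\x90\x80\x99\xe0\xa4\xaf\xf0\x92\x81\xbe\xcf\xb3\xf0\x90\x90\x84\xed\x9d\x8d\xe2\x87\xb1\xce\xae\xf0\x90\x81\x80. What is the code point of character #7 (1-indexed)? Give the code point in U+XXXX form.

U+21F1

Offset 0: leading byte 0xF0 = 11110000 → 4-byte char #1 = F0 90 80 99.
Offset 4: leading byte 0xE0 = 11100000 → 3-byte char #2 = E0 A4 AF.
Offset 7: leading byte 0xF0 = 11110000 → 4-byte char #3 = F0 92 81 BE.
Offset 11: leading byte 0xCF = 11001111 → 2-byte char #4 = CF B3.
Offset 13: leading byte 0xF0 = 11110000 → 4-byte char #5 = F0 90 90 84.
Offset 17: leading byte 0xED = 11101101 → 3-byte char #6 = ED 9D 8D.
Offset 20: leading byte 0xE2 = 11100010 → 3-byte char #7 = E2 87 B1.
Leading byte 0xE2 = 11100010 matches 1110xxxx → 3-byte sequence.
Byte 1: 0xE2 = 11100010, payload 0010 (4 bits).
Byte 2: 0x87 = 10000111 (10xxxxxx ✓), payload 000111.
Byte 3: 0xB1 = 10110001 (10xxxxxx ✓), payload 110001.
Concatenate: 0010000111110001 = 0x21F1 (16 bits → U+21F1).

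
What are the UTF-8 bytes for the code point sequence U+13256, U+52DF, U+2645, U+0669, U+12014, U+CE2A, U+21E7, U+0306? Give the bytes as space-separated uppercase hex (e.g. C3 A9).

F0 93 89 96 E5 8B 9F E2 99 85 D9 A9 F0 92 80 94 EC B8 AA E2 87 A7 CC 86

U+13256: 4-byte form → F0 93 89 96.
U+52DF: 3-byte form → E5 8B 9F.
U+2645: 3-byte form → E2 99 85.
U+0669: 2-byte form → D9 A9.
U+12014: 4-byte form → F0 92 80 94.
U+CE2A: 3-byte form → EC B8 AA.
U+21E7: 3-byte form → E2 87 A7.
U+0306: 2-byte form → CC 86.
Concatenated (24 bytes): F0 93 89 96 E5 8B 9F E2 99 85 D9 A9 F0 92 80 94 EC B8 AA E2 87 A7 CC 86.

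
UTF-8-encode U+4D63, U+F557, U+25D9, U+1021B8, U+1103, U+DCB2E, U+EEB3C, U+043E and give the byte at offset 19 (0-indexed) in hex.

U+4D63 → 3-byte form E4 B5 A3 at offsets 0–2.
U+F557 → 3-byte form EF 95 97 at offsets 3–5.
U+25D9 → 3-byte form E2 97 99 at offsets 6–8.
U+1021B8 → 4-byte form F4 82 86 B8 at offsets 9–12.
U+1103 → 3-byte form E1 84 83 at offsets 13–15.
U+DCB2E → 4-byte form F3 9C AC AE at offsets 16–19.
Offset 19 falls in char 6's range; it's byte 4 of F3 9C AC AE = 0xAE.

0xAE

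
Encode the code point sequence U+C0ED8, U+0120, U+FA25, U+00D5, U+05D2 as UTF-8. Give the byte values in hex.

F3 80 BB 98 C4 A0 EF A8 A5 C3 95 D7 92

U+C0ED8: 4-byte form → F3 80 BB 98.
U+0120: 2-byte form → C4 A0.
U+FA25: 3-byte form → EF A8 A5.
U+00D5: 2-byte form → C3 95.
U+05D2: 2-byte form → D7 92.
Concatenated (13 bytes): F3 80 BB 98 C4 A0 EF A8 A5 C3 95 D7 92.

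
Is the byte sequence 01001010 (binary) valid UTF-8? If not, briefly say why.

valid

Leading byte 0x4A = 01001010 → 1-byte form.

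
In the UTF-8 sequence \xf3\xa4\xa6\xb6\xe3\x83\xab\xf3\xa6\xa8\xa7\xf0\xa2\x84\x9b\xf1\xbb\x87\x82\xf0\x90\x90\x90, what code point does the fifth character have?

Offset 0: leading byte 0xF3 = 11110011 → 4-byte char #1 = F3 A4 A6 B6.
Offset 4: leading byte 0xE3 = 11100011 → 3-byte char #2 = E3 83 AB.
Offset 7: leading byte 0xF3 = 11110011 → 4-byte char #3 = F3 A6 A8 A7.
Offset 11: leading byte 0xF0 = 11110000 → 4-byte char #4 = F0 A2 84 9B.
Offset 15: leading byte 0xF1 = 11110001 → 4-byte char #5 = F1 BB 87 82.
Leading byte 0xF1 = 11110001 matches 11110xxx → 4-byte sequence.
Byte 1: 0xF1 = 11110001, payload 001 (3 bits).
Byte 2: 0xBB = 10111011 (10xxxxxx ✓), payload 111011.
Byte 3: 0x87 = 10000111 (10xxxxxx ✓), payload 000111.
Byte 4: 0x82 = 10000010 (10xxxxxx ✓), payload 000010.
Concatenate: 001111011000111000010 = 0x7B1C2 (21 bits → U+7B1C2).

U+7B1C2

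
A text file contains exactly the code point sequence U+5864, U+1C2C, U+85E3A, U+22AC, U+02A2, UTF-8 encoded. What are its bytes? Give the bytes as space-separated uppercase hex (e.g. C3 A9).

E5 A1 A4 E1 B0 AC F2 85 B8 BA E2 8A AC CA A2

U+5864: 3-byte form → E5 A1 A4.
U+1C2C: 3-byte form → E1 B0 AC.
U+85E3A: 4-byte form → F2 85 B8 BA.
U+22AC: 3-byte form → E2 8A AC.
U+02A2: 2-byte form → CA A2.
Concatenated (15 bytes): E5 A1 A4 E1 B0 AC F2 85 B8 BA E2 8A AC CA A2.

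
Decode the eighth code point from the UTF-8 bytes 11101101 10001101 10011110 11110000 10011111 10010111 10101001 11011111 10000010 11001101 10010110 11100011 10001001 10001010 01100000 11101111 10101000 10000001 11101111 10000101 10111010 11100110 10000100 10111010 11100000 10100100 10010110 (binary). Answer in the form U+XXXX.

U+F17A

Offset 0: leading byte 0xED = 11101101 → 3-byte char #1 = ED 8D 9E.
Offset 3: leading byte 0xF0 = 11110000 → 4-byte char #2 = F0 9F 97 A9.
Offset 7: leading byte 0xDF = 11011111 → 2-byte char #3 = DF 82.
Offset 9: leading byte 0xCD = 11001101 → 2-byte char #4 = CD 96.
Offset 11: leading byte 0xE3 = 11100011 → 3-byte char #5 = E3 89 8A.
Offset 14: leading byte 0x60 = 01100000 → 1-byte char #6 = 60.
Offset 15: leading byte 0xEF = 11101111 → 3-byte char #7 = EF A8 81.
Offset 18: leading byte 0xEF = 11101111 → 3-byte char #8 = EF 85 BA.
Leading byte 0xEF = 11101111 matches 1110xxxx → 3-byte sequence.
Byte 1: 0xEF = 11101111, payload 1111 (4 bits).
Byte 2: 0x85 = 10000101 (10xxxxxx ✓), payload 000101.
Byte 3: 0xBA = 10111010 (10xxxxxx ✓), payload 111010.
Concatenate: 1111000101111010 = 0xF17A (16 bits → U+F17A).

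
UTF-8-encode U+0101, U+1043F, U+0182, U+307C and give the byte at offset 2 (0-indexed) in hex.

U+0101 → 2-byte form C4 81 at offsets 0–1.
U+1043F → 4-byte form F0 90 90 BF at offsets 2–5.
Offset 2 falls in char 2's range; it's byte 1 of F0 90 90 BF = 0xF0.

0xF0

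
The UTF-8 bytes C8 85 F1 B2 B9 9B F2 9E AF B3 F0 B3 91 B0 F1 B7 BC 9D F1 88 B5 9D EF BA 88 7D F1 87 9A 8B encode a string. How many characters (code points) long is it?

Byte at offset 0: 0xC8 = 11001000 → 2-byte char (#1). Advance 2.
Byte at offset 2: 0xF1 = 11110001 → 4-byte char (#2). Advance 4.
Byte at offset 6: 0xF2 = 11110010 → 4-byte char (#3). Advance 4.
Byte at offset 10: 0xF0 = 11110000 → 4-byte char (#4). Advance 4.
Byte at offset 14: 0xF1 = 11110001 → 4-byte char (#5). Advance 4.
Byte at offset 18: 0xF1 = 11110001 → 4-byte char (#6). Advance 4.
Byte at offset 22: 0xEF = 11101111 → 3-byte char (#7). Advance 3.
Byte at offset 25: 0x7D = 01111101 → 1-byte char (#8). Advance 1.
Byte at offset 26: 0xF1 = 11110001 → 4-byte char (#9). Advance 4.
Reached end at offset 30 after 9 code points.

9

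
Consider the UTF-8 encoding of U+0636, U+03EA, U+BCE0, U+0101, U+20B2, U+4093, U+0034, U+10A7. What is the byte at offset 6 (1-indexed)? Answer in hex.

1-indexed offset 6 is 0-indexed offset 5.
U+0636 → 2-byte form D8 B6 at offsets 0–1.
U+03EA → 2-byte form CF AA at offsets 2–3.
U+BCE0 → 3-byte form EB B3 A0 at offsets 4–6.
Offset 5 falls in char 3's range; it's byte 2 of EB B3 A0 = 0xB3.

0xB3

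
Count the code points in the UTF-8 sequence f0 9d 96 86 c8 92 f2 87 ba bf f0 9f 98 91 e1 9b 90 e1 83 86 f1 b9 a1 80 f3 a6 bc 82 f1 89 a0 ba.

9

Byte at offset 0: 0xF0 = 11110000 → 4-byte char (#1). Advance 4.
Byte at offset 4: 0xC8 = 11001000 → 2-byte char (#2). Advance 2.
Byte at offset 6: 0xF2 = 11110010 → 4-byte char (#3). Advance 4.
Byte at offset 10: 0xF0 = 11110000 → 4-byte char (#4). Advance 4.
Byte at offset 14: 0xE1 = 11100001 → 3-byte char (#5). Advance 3.
Byte at offset 17: 0xE1 = 11100001 → 3-byte char (#6). Advance 3.
Byte at offset 20: 0xF1 = 11110001 → 4-byte char (#7). Advance 4.
Byte at offset 24: 0xF3 = 11110011 → 4-byte char (#8). Advance 4.
Byte at offset 28: 0xF1 = 11110001 → 4-byte char (#9). Advance 4.
Reached end at offset 32 after 9 code points.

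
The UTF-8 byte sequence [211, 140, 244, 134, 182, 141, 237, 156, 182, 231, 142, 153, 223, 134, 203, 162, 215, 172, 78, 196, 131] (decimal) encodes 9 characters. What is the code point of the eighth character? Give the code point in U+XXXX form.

U+004E

Offset 0: leading byte 0xD3 = 11010011 → 2-byte char #1 = D3 8C.
Offset 2: leading byte 0xF4 = 11110100 → 4-byte char #2 = F4 86 B6 8D.
Offset 6: leading byte 0xED = 11101101 → 3-byte char #3 = ED 9C B6.
Offset 9: leading byte 0xE7 = 11100111 → 3-byte char #4 = E7 8E 99.
Offset 12: leading byte 0xDF = 11011111 → 2-byte char #5 = DF 86.
Offset 14: leading byte 0xCB = 11001011 → 2-byte char #6 = CB A2.
Offset 16: leading byte 0xD7 = 11010111 → 2-byte char #7 = D7 AC.
Offset 18: leading byte 0x4E = 01001110 → 1-byte char #8 = 4E.
Leading byte 0x4E = 01001110 matches 0xxxxxxx → 1-byte sequence.
Byte 1: 0x4E = 01001110, payload 1001110 (7 bits).
Concatenate: 1001110 = 0x4E (7 bits → U+004E).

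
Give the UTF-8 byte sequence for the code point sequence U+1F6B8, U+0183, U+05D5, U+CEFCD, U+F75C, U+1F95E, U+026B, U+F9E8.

U+1F6B8: 4-byte form → F0 9F 9A B8.
U+0183: 2-byte form → C6 83.
U+05D5: 2-byte form → D7 95.
U+CEFCD: 4-byte form → F3 8E BF 8D.
U+F75C: 3-byte form → EF 9D 9C.
U+1F95E: 4-byte form → F0 9F A5 9E.
U+026B: 2-byte form → C9 AB.
U+F9E8: 3-byte form → EF A7 A8.
Concatenated (24 bytes): F0 9F 9A B8 C6 83 D7 95 F3 8E BF 8D EF 9D 9C F0 9F A5 9E C9 AB EF A7 A8.

F0 9F 9A B8 C6 83 D7 95 F3 8E BF 8D EF 9D 9C F0 9F A5 9E C9 AB EF A7 A8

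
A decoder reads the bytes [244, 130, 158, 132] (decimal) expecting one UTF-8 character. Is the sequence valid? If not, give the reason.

Leading byte 0xF4 = 11110100 → 4-byte form.
Continuation bytes 0x82=10000010, 0x9E=10011110, 0x84=10000100 all match 10xxxxxx.
Decoded value 0x102784 is ≥ 0x10000 (shortest form) and not a surrogate.

valid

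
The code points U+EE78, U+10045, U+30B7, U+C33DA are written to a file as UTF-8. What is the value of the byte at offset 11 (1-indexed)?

0xF3

1-indexed offset 11 is 0-indexed offset 10.
U+EE78 → 3-byte form EE B9 B8 at offsets 0–2.
U+10045 → 4-byte form F0 90 81 85 at offsets 3–6.
U+30B7 → 3-byte form E3 82 B7 at offsets 7–9.
U+C33DA → 4-byte form F3 83 8F 9A at offsets 10–13.
Offset 10 falls in char 4's range; it's byte 1 of F3 83 8F 9A = 0xF3.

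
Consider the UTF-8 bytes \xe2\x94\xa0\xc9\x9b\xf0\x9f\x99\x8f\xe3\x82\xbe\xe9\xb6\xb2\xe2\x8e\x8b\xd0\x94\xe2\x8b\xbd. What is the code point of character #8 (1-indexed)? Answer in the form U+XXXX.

Offset 0: leading byte 0xE2 = 11100010 → 3-byte char #1 = E2 94 A0.
Offset 3: leading byte 0xC9 = 11001001 → 2-byte char #2 = C9 9B.
Offset 5: leading byte 0xF0 = 11110000 → 4-byte char #3 = F0 9F 99 8F.
Offset 9: leading byte 0xE3 = 11100011 → 3-byte char #4 = E3 82 BE.
Offset 12: leading byte 0xE9 = 11101001 → 3-byte char #5 = E9 B6 B2.
Offset 15: leading byte 0xE2 = 11100010 → 3-byte char #6 = E2 8E 8B.
Offset 18: leading byte 0xD0 = 11010000 → 2-byte char #7 = D0 94.
Offset 20: leading byte 0xE2 = 11100010 → 3-byte char #8 = E2 8B BD.
Leading byte 0xE2 = 11100010 matches 1110xxxx → 3-byte sequence.
Byte 1: 0xE2 = 11100010, payload 0010 (4 bits).
Byte 2: 0x8B = 10001011 (10xxxxxx ✓), payload 001011.
Byte 3: 0xBD = 10111101 (10xxxxxx ✓), payload 111101.
Concatenate: 0010001011111101 = 0x22FD (16 bits → U+22FD).

U+22FD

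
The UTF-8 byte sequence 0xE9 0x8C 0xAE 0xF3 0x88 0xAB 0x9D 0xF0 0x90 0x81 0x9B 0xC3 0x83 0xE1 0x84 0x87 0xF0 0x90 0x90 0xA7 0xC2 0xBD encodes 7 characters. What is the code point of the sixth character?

U+10427

Offset 0: leading byte 0xE9 = 11101001 → 3-byte char #1 = E9 8C AE.
Offset 3: leading byte 0xF3 = 11110011 → 4-byte char #2 = F3 88 AB 9D.
Offset 7: leading byte 0xF0 = 11110000 → 4-byte char #3 = F0 90 81 9B.
Offset 11: leading byte 0xC3 = 11000011 → 2-byte char #4 = C3 83.
Offset 13: leading byte 0xE1 = 11100001 → 3-byte char #5 = E1 84 87.
Offset 16: leading byte 0xF0 = 11110000 → 4-byte char #6 = F0 90 90 A7.
Leading byte 0xF0 = 11110000 matches 11110xxx → 4-byte sequence.
Byte 1: 0xF0 = 11110000, payload 000 (3 bits).
Byte 2: 0x90 = 10010000 (10xxxxxx ✓), payload 010000.
Byte 3: 0x90 = 10010000 (10xxxxxx ✓), payload 010000.
Byte 4: 0xA7 = 10100111 (10xxxxxx ✓), payload 100111.
Concatenate: 000010000010000100111 = 0x10427 (21 bits → U+10427).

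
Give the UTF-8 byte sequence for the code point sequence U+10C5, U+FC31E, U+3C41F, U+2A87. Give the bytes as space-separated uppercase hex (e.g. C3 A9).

E1 83 85 F3 BC 8C 9E F0 BC 90 9F E2 AA 87

U+10C5: 3-byte form → E1 83 85.
U+FC31E: 4-byte form → F3 BC 8C 9E.
U+3C41F: 4-byte form → F0 BC 90 9F.
U+2A87: 3-byte form → E2 AA 87.
Concatenated (14 bytes): E1 83 85 F3 BC 8C 9E F0 BC 90 9F E2 AA 87.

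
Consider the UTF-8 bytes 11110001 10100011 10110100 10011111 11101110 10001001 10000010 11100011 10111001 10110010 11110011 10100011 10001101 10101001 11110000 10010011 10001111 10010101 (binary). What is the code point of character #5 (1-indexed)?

U+133D5

Offset 0: leading byte 0xF1 = 11110001 → 4-byte char #1 = F1 A3 B4 9F.
Offset 4: leading byte 0xEE = 11101110 → 3-byte char #2 = EE 89 82.
Offset 7: leading byte 0xE3 = 11100011 → 3-byte char #3 = E3 B9 B2.
Offset 10: leading byte 0xF3 = 11110011 → 4-byte char #4 = F3 A3 8D A9.
Offset 14: leading byte 0xF0 = 11110000 → 4-byte char #5 = F0 93 8F 95.
Leading byte 0xF0 = 11110000 matches 11110xxx → 4-byte sequence.
Byte 1: 0xF0 = 11110000, payload 000 (3 bits).
Byte 2: 0x93 = 10010011 (10xxxxxx ✓), payload 010011.
Byte 3: 0x8F = 10001111 (10xxxxxx ✓), payload 001111.
Byte 4: 0x95 = 10010101 (10xxxxxx ✓), payload 010101.
Concatenate: 000010011001111010101 = 0x133D5 (21 bits → U+133D5).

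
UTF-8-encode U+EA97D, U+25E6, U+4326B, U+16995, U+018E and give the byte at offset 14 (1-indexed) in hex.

1-indexed offset 14 is 0-indexed offset 13.
U+EA97D → 4-byte form F3 AA A5 BD at offsets 0–3.
U+25E6 → 3-byte form E2 97 A6 at offsets 4–6.
U+4326B → 4-byte form F1 83 89 AB at offsets 7–10.
U+16995 → 4-byte form F0 96 A6 95 at offsets 11–14.
Offset 13 falls in char 4's range; it's byte 3 of F0 96 A6 95 = 0xA6.

0xA6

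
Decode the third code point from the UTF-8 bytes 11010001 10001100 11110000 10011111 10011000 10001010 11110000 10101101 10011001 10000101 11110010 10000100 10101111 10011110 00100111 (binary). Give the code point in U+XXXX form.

U+2D645

Offset 0: leading byte 0xD1 = 11010001 → 2-byte char #1 = D1 8C.
Offset 2: leading byte 0xF0 = 11110000 → 4-byte char #2 = F0 9F 98 8A.
Offset 6: leading byte 0xF0 = 11110000 → 4-byte char #3 = F0 AD 99 85.
Leading byte 0xF0 = 11110000 matches 11110xxx → 4-byte sequence.
Byte 1: 0xF0 = 11110000, payload 000 (3 bits).
Byte 2: 0xAD = 10101101 (10xxxxxx ✓), payload 101101.
Byte 3: 0x99 = 10011001 (10xxxxxx ✓), payload 011001.
Byte 4: 0x85 = 10000101 (10xxxxxx ✓), payload 000101.
Concatenate: 000101101011001000101 = 0x2D645 (21 bits → U+2D645).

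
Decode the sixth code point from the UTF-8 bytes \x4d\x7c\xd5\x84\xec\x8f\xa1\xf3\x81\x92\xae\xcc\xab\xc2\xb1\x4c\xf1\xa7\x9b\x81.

U+032B

Offset 0: leading byte 0x4D = 01001101 → 1-byte char #1 = 4D.
Offset 1: leading byte 0x7C = 01111100 → 1-byte char #2 = 7C.
Offset 2: leading byte 0xD5 = 11010101 → 2-byte char #3 = D5 84.
Offset 4: leading byte 0xEC = 11101100 → 3-byte char #4 = EC 8F A1.
Offset 7: leading byte 0xF3 = 11110011 → 4-byte char #5 = F3 81 92 AE.
Offset 11: leading byte 0xCC = 11001100 → 2-byte char #6 = CC AB.
Leading byte 0xCC = 11001100 matches 110xxxxx → 2-byte sequence.
Byte 1: 0xCC = 11001100, payload 01100 (5 bits).
Byte 2: 0xAB = 10101011 (10xxxxxx ✓), payload 101011.
Concatenate: 01100101011 = 0x32B (11 bits → U+032B).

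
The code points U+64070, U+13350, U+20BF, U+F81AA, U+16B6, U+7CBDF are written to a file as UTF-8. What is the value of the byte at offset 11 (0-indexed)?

U+64070 → 4-byte form F1 A4 81 B0 at offsets 0–3.
U+13350 → 4-byte form F0 93 8D 90 at offsets 4–7.
U+20BF → 3-byte form E2 82 BF at offsets 8–10.
U+F81AA → 4-byte form F3 B8 86 AA at offsets 11–14.
Offset 11 falls in char 4's range; it's byte 1 of F3 B8 86 AA = 0xF3.

0xF3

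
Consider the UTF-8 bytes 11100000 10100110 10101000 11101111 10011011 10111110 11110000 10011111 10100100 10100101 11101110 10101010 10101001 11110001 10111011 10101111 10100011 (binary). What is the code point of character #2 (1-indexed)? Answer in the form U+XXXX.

Offset 0: leading byte 0xE0 = 11100000 → 3-byte char #1 = E0 A6 A8.
Offset 3: leading byte 0xEF = 11101111 → 3-byte char #2 = EF 9B BE.
Leading byte 0xEF = 11101111 matches 1110xxxx → 3-byte sequence.
Byte 1: 0xEF = 11101111, payload 1111 (4 bits).
Byte 2: 0x9B = 10011011 (10xxxxxx ✓), payload 011011.
Byte 3: 0xBE = 10111110 (10xxxxxx ✓), payload 111110.
Concatenate: 1111011011111110 = 0xF6FE (16 bits → U+F6FE).

U+F6FE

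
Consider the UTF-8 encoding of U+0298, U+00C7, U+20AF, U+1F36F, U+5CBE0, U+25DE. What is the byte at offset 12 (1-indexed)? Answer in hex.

0xF1

1-indexed offset 12 is 0-indexed offset 11.
U+0298 → 2-byte form CA 98 at offsets 0–1.
U+00C7 → 2-byte form C3 87 at offsets 2–3.
U+20AF → 3-byte form E2 82 AF at offsets 4–6.
U+1F36F → 4-byte form F0 9F 8D AF at offsets 7–10.
U+5CBE0 → 4-byte form F1 9C AF A0 at offsets 11–14.
Offset 11 falls in char 5's range; it's byte 1 of F1 9C AF A0 = 0xF1.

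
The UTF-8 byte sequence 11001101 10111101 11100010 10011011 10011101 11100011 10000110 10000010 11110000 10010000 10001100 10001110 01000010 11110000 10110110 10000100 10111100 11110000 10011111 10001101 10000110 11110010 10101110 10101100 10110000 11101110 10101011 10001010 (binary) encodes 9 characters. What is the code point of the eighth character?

U+AEB30

Offset 0: leading byte 0xCD = 11001101 → 2-byte char #1 = CD BD.
Offset 2: leading byte 0xE2 = 11100010 → 3-byte char #2 = E2 9B 9D.
Offset 5: leading byte 0xE3 = 11100011 → 3-byte char #3 = E3 86 82.
Offset 8: leading byte 0xF0 = 11110000 → 4-byte char #4 = F0 90 8C 8E.
Offset 12: leading byte 0x42 = 01000010 → 1-byte char #5 = 42.
Offset 13: leading byte 0xF0 = 11110000 → 4-byte char #6 = F0 B6 84 BC.
Offset 17: leading byte 0xF0 = 11110000 → 4-byte char #7 = F0 9F 8D 86.
Offset 21: leading byte 0xF2 = 11110010 → 4-byte char #8 = F2 AE AC B0.
Leading byte 0xF2 = 11110010 matches 11110xxx → 4-byte sequence.
Byte 1: 0xF2 = 11110010, payload 010 (3 bits).
Byte 2: 0xAE = 10101110 (10xxxxxx ✓), payload 101110.
Byte 3: 0xAC = 10101100 (10xxxxxx ✓), payload 101100.
Byte 4: 0xB0 = 10110000 (10xxxxxx ✓), payload 110000.
Concatenate: 010101110101100110000 = 0xAEB30 (21 bits → U+AEB30).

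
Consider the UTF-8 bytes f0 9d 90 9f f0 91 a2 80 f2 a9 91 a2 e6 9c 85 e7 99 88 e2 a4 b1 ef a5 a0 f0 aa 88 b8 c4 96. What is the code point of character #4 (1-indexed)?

U+6705

Offset 0: leading byte 0xF0 = 11110000 → 4-byte char #1 = F0 9D 90 9F.
Offset 4: leading byte 0xF0 = 11110000 → 4-byte char #2 = F0 91 A2 80.
Offset 8: leading byte 0xF2 = 11110010 → 4-byte char #3 = F2 A9 91 A2.
Offset 12: leading byte 0xE6 = 11100110 → 3-byte char #4 = E6 9C 85.
Leading byte 0xE6 = 11100110 matches 1110xxxx → 3-byte sequence.
Byte 1: 0xE6 = 11100110, payload 0110 (4 bits).
Byte 2: 0x9C = 10011100 (10xxxxxx ✓), payload 011100.
Byte 3: 0x85 = 10000101 (10xxxxxx ✓), payload 000101.
Concatenate: 0110011100000101 = 0x6705 (16 bits → U+6705).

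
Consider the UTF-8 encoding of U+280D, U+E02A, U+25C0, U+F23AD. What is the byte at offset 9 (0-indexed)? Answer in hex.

0xF3

U+280D → 3-byte form E2 A0 8D at offsets 0–2.
U+E02A → 3-byte form EE 80 AA at offsets 3–5.
U+25C0 → 3-byte form E2 97 80 at offsets 6–8.
U+F23AD → 4-byte form F3 B2 8E AD at offsets 9–12.
Offset 9 falls in char 4's range; it's byte 1 of F3 B2 8E AD = 0xF3.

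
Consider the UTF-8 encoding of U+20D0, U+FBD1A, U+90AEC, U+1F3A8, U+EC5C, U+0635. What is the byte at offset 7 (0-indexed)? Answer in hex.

U+20D0 → 3-byte form E2 83 90 at offsets 0–2.
U+FBD1A → 4-byte form F3 BB B4 9A at offsets 3–6.
U+90AEC → 4-byte form F2 90 AB AC at offsets 7–10.
Offset 7 falls in char 3's range; it's byte 1 of F2 90 AB AC = 0xF2.

0xF2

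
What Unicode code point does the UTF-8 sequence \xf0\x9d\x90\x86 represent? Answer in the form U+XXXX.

Leading byte 0xF0 = 11110000 matches 11110xxx → 4-byte sequence.
Byte 1: 0xF0 = 11110000, payload 000 (3 bits).
Byte 2: 0x9D = 10011101 (10xxxxxx ✓), payload 011101.
Byte 3: 0x90 = 10010000 (10xxxxxx ✓), payload 010000.
Byte 4: 0x86 = 10000110 (10xxxxxx ✓), payload 000110.
Concatenate: 000011101010000000110 = 0x1D406 (21 bits → U+1D406).

U+1D406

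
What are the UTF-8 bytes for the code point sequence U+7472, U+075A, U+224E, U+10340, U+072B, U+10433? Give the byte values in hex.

U+7472: 3-byte form → E7 91 B2.
U+075A: 2-byte form → DD 9A.
U+224E: 3-byte form → E2 89 8E.
U+10340: 4-byte form → F0 90 8D 80.
U+072B: 2-byte form → DC AB.
U+10433: 4-byte form → F0 90 90 B3.
Concatenated (18 bytes): E7 91 B2 DD 9A E2 89 8E F0 90 8D 80 DC AB F0 90 90 B3.

E7 91 B2 DD 9A E2 89 8E F0 90 8D 80 DC AB F0 90 90 B3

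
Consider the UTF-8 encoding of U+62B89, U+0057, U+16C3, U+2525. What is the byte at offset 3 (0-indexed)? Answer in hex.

0x89

U+62B89 → 4-byte form F1 A2 AE 89 at offsets 0–3.
Offset 3 falls in char 1's range; it's byte 4 of F1 A2 AE 89 = 0x89.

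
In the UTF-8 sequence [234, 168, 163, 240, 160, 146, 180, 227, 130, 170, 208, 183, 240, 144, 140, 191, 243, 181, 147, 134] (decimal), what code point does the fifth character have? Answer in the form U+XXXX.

Offset 0: leading byte 0xEA = 11101010 → 3-byte char #1 = EA A8 A3.
Offset 3: leading byte 0xF0 = 11110000 → 4-byte char #2 = F0 A0 92 B4.
Offset 7: leading byte 0xE3 = 11100011 → 3-byte char #3 = E3 82 AA.
Offset 10: leading byte 0xD0 = 11010000 → 2-byte char #4 = D0 B7.
Offset 12: leading byte 0xF0 = 11110000 → 4-byte char #5 = F0 90 8C BF.
Leading byte 0xF0 = 11110000 matches 11110xxx → 4-byte sequence.
Byte 1: 0xF0 = 11110000, payload 000 (3 bits).
Byte 2: 0x90 = 10010000 (10xxxxxx ✓), payload 010000.
Byte 3: 0x8C = 10001100 (10xxxxxx ✓), payload 001100.
Byte 4: 0xBF = 10111111 (10xxxxxx ✓), payload 111111.
Concatenate: 000010000001100111111 = 0x1033F (21 bits → U+1033F).

U+1033F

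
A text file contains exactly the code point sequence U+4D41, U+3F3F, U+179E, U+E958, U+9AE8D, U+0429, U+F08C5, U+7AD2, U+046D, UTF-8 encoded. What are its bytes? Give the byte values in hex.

U+4D41: 3-byte form → E4 B5 81.
U+3F3F: 3-byte form → E3 BC BF.
U+179E: 3-byte form → E1 9E 9E.
U+E958: 3-byte form → EE A5 98.
U+9AE8D: 4-byte form → F2 9A BA 8D.
U+0429: 2-byte form → D0 A9.
U+F08C5: 4-byte form → F3 B0 A3 85.
U+7AD2: 3-byte form → E7 AB 92.
U+046D: 2-byte form → D1 AD.
Concatenated (27 bytes): E4 B5 81 E3 BC BF E1 9E 9E EE A5 98 F2 9A BA 8D D0 A9 F3 B0 A3 85 E7 AB 92 D1 AD.

E4 B5 81 E3 BC BF E1 9E 9E EE A5 98 F2 9A BA 8D D0 A9 F3 B0 A3 85 E7 AB 92 D1 AD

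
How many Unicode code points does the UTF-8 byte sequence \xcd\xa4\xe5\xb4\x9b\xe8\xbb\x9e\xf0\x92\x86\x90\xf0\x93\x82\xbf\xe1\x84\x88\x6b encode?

Byte at offset 0: 0xCD = 11001101 → 2-byte char (#1). Advance 2.
Byte at offset 2: 0xE5 = 11100101 → 3-byte char (#2). Advance 3.
Byte at offset 5: 0xE8 = 11101000 → 3-byte char (#3). Advance 3.
Byte at offset 8: 0xF0 = 11110000 → 4-byte char (#4). Advance 4.
Byte at offset 12: 0xF0 = 11110000 → 4-byte char (#5). Advance 4.
Byte at offset 16: 0xE1 = 11100001 → 3-byte char (#6). Advance 3.
Byte at offset 19: 0x6B = 01101011 → 1-byte char (#7). Advance 1.
Reached end at offset 20 after 7 code points.

7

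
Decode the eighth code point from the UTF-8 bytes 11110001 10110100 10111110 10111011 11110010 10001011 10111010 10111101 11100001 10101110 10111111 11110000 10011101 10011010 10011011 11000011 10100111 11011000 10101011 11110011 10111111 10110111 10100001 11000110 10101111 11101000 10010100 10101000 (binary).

Offset 0: leading byte 0xF1 = 11110001 → 4-byte char #1 = F1 B4 BE BB.
Offset 4: leading byte 0xF2 = 11110010 → 4-byte char #2 = F2 8B BA BD.
Offset 8: leading byte 0xE1 = 11100001 → 3-byte char #3 = E1 AE BF.
Offset 11: leading byte 0xF0 = 11110000 → 4-byte char #4 = F0 9D 9A 9B.
Offset 15: leading byte 0xC3 = 11000011 → 2-byte char #5 = C3 A7.
Offset 17: leading byte 0xD8 = 11011000 → 2-byte char #6 = D8 AB.
Offset 19: leading byte 0xF3 = 11110011 → 4-byte char #7 = F3 BF B7 A1.
Offset 23: leading byte 0xC6 = 11000110 → 2-byte char #8 = C6 AF.
Leading byte 0xC6 = 11000110 matches 110xxxxx → 2-byte sequence.
Byte 1: 0xC6 = 11000110, payload 00110 (5 bits).
Byte 2: 0xAF = 10101111 (10xxxxxx ✓), payload 101111.
Concatenate: 00110101111 = 0x1AF (11 bits → U+01AF).

U+01AF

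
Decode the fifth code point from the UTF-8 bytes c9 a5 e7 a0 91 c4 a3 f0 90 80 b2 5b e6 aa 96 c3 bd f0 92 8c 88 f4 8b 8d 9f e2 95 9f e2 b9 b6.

U+005B

Offset 0: leading byte 0xC9 = 11001001 → 2-byte char #1 = C9 A5.
Offset 2: leading byte 0xE7 = 11100111 → 3-byte char #2 = E7 A0 91.
Offset 5: leading byte 0xC4 = 11000100 → 2-byte char #3 = C4 A3.
Offset 7: leading byte 0xF0 = 11110000 → 4-byte char #4 = F0 90 80 B2.
Offset 11: leading byte 0x5B = 01011011 → 1-byte char #5 = 5B.
Leading byte 0x5B = 01011011 matches 0xxxxxxx → 1-byte sequence.
Byte 1: 0x5B = 01011011, payload 1011011 (7 bits).
Concatenate: 1011011 = 0x5B (7 bits → U+005B).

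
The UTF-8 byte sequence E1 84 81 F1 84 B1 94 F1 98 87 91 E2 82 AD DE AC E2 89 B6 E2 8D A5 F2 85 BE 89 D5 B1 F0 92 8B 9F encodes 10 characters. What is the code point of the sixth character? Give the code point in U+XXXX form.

Offset 0: leading byte 0xE1 = 11100001 → 3-byte char #1 = E1 84 81.
Offset 3: leading byte 0xF1 = 11110001 → 4-byte char #2 = F1 84 B1 94.
Offset 7: leading byte 0xF1 = 11110001 → 4-byte char #3 = F1 98 87 91.
Offset 11: leading byte 0xE2 = 11100010 → 3-byte char #4 = E2 82 AD.
Offset 14: leading byte 0xDE = 11011110 → 2-byte char #5 = DE AC.
Offset 16: leading byte 0xE2 = 11100010 → 3-byte char #6 = E2 89 B6.
Leading byte 0xE2 = 11100010 matches 1110xxxx → 3-byte sequence.
Byte 1: 0xE2 = 11100010, payload 0010 (4 bits).
Byte 2: 0x89 = 10001001 (10xxxxxx ✓), payload 001001.
Byte 3: 0xB6 = 10110110 (10xxxxxx ✓), payload 110110.
Concatenate: 0010001001110110 = 0x2276 (16 bits → U+2276).

U+2276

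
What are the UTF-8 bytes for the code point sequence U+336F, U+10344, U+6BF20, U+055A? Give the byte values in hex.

U+336F: 3-byte form → E3 8D AF.
U+10344: 4-byte form → F0 90 8D 84.
U+6BF20: 4-byte form → F1 AB BC A0.
U+055A: 2-byte form → D5 9A.
Concatenated (13 bytes): E3 8D AF F0 90 8D 84 F1 AB BC A0 D5 9A.

E3 8D AF F0 90 8D 84 F1 AB BC A0 D5 9A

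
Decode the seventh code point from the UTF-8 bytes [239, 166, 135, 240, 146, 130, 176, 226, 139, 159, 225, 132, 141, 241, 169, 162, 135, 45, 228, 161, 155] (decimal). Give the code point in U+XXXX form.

Offset 0: leading byte 0xEF = 11101111 → 3-byte char #1 = EF A6 87.
Offset 3: leading byte 0xF0 = 11110000 → 4-byte char #2 = F0 92 82 B0.
Offset 7: leading byte 0xE2 = 11100010 → 3-byte char #3 = E2 8B 9F.
Offset 10: leading byte 0xE1 = 11100001 → 3-byte char #4 = E1 84 8D.
Offset 13: leading byte 0xF1 = 11110001 → 4-byte char #5 = F1 A9 A2 87.
Offset 17: leading byte 0x2D = 00101101 → 1-byte char #6 = 2D.
Offset 18: leading byte 0xE4 = 11100100 → 3-byte char #7 = E4 A1 9B.
Leading byte 0xE4 = 11100100 matches 1110xxxx → 3-byte sequence.
Byte 1: 0xE4 = 11100100, payload 0100 (4 bits).
Byte 2: 0xA1 = 10100001 (10xxxxxx ✓), payload 100001.
Byte 3: 0x9B = 10011011 (10xxxxxx ✓), payload 011011.
Concatenate: 0100100001011011 = 0x485B (16 bits → U+485B).

U+485B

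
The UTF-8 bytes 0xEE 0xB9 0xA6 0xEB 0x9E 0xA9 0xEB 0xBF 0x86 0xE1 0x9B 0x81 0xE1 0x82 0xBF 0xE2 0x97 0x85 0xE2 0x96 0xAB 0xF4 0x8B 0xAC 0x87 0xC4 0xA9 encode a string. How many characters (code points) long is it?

9

Byte at offset 0: 0xEE = 11101110 → 3-byte char (#1). Advance 3.
Byte at offset 3: 0xEB = 11101011 → 3-byte char (#2). Advance 3.
Byte at offset 6: 0xEB = 11101011 → 3-byte char (#3). Advance 3.
Byte at offset 9: 0xE1 = 11100001 → 3-byte char (#4). Advance 3.
Byte at offset 12: 0xE1 = 11100001 → 3-byte char (#5). Advance 3.
Byte at offset 15: 0xE2 = 11100010 → 3-byte char (#6). Advance 3.
Byte at offset 18: 0xE2 = 11100010 → 3-byte char (#7). Advance 3.
Byte at offset 21: 0xF4 = 11110100 → 4-byte char (#8). Advance 4.
Byte at offset 25: 0xC4 = 11000100 → 2-byte char (#9). Advance 2.
Reached end at offset 27 after 9 code points.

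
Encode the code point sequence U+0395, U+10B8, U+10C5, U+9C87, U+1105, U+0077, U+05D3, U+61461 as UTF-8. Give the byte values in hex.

U+0395: 2-byte form → CE 95.
U+10B8: 3-byte form → E1 82 B8.
U+10C5: 3-byte form → E1 83 85.
U+9C87: 3-byte form → E9 B2 87.
U+1105: 3-byte form → E1 84 85.
U+0077: 1-byte form → 77.
U+05D3: 2-byte form → D7 93.
U+61461: 4-byte form → F1 A1 91 A1.
Concatenated (21 bytes): CE 95 E1 82 B8 E1 83 85 E9 B2 87 E1 84 85 77 D7 93 F1 A1 91 A1.

CE 95 E1 82 B8 E1 83 85 E9 B2 87 E1 84 85 77 D7 93 F1 A1 91 A1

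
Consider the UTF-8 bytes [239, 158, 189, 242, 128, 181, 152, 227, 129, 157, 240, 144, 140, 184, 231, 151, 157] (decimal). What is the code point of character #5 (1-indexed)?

Offset 0: leading byte 0xEF = 11101111 → 3-byte char #1 = EF 9E BD.
Offset 3: leading byte 0xF2 = 11110010 → 4-byte char #2 = F2 80 B5 98.
Offset 7: leading byte 0xE3 = 11100011 → 3-byte char #3 = E3 81 9D.
Offset 10: leading byte 0xF0 = 11110000 → 4-byte char #4 = F0 90 8C B8.
Offset 14: leading byte 0xE7 = 11100111 → 3-byte char #5 = E7 97 9D.
Leading byte 0xE7 = 11100111 matches 1110xxxx → 3-byte sequence.
Byte 1: 0xE7 = 11100111, payload 0111 (4 bits).
Byte 2: 0x97 = 10010111 (10xxxxxx ✓), payload 010111.
Byte 3: 0x9D = 10011101 (10xxxxxx ✓), payload 011101.
Concatenate: 0111010111011101 = 0x75DD (16 bits → U+75DD).

U+75DD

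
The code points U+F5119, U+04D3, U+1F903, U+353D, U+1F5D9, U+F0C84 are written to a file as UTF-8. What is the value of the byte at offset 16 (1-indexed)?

0x97

1-indexed offset 16 is 0-indexed offset 15.
U+F5119 → 4-byte form F3 B5 84 99 at offsets 0–3.
U+04D3 → 2-byte form D3 93 at offsets 4–5.
U+1F903 → 4-byte form F0 9F A4 83 at offsets 6–9.
U+353D → 3-byte form E3 94 BD at offsets 10–12.
U+1F5D9 → 4-byte form F0 9F 97 99 at offsets 13–16.
Offset 15 falls in char 5's range; it's byte 3 of F0 9F 97 99 = 0x97.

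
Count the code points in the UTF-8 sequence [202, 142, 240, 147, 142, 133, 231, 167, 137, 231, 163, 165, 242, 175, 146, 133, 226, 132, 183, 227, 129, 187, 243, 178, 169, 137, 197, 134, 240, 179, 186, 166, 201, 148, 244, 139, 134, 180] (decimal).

12

Byte at offset 0: 0xCA = 11001010 → 2-byte char (#1). Advance 2.
Byte at offset 2: 0xF0 = 11110000 → 4-byte char (#2). Advance 4.
Byte at offset 6: 0xE7 = 11100111 → 3-byte char (#3). Advance 3.
Byte at offset 9: 0xE7 = 11100111 → 3-byte char (#4). Advance 3.
Byte at offset 12: 0xF2 = 11110010 → 4-byte char (#5). Advance 4.
Byte at offset 16: 0xE2 = 11100010 → 3-byte char (#6). Advance 3.
Byte at offset 19: 0xE3 = 11100011 → 3-byte char (#7). Advance 3.
Byte at offset 22: 0xF3 = 11110011 → 4-byte char (#8). Advance 4.
Byte at offset 26: 0xC5 = 11000101 → 2-byte char (#9). Advance 2.
Byte at offset 28: 0xF0 = 11110000 → 4-byte char (#10). Advance 4.
Byte at offset 32: 0xC9 = 11001001 → 2-byte char (#11). Advance 2.
Byte at offset 34: 0xF4 = 11110100 → 4-byte char (#12). Advance 4.
Reached end at offset 38 after 12 code points.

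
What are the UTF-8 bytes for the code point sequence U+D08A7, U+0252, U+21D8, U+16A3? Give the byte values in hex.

U+D08A7: 4-byte form → F3 90 A2 A7.
U+0252: 2-byte form → C9 92.
U+21D8: 3-byte form → E2 87 98.
U+16A3: 3-byte form → E1 9A A3.
Concatenated (12 bytes): F3 90 A2 A7 C9 92 E2 87 98 E1 9A A3.

F3 90 A2 A7 C9 92 E2 87 98 E1 9A A3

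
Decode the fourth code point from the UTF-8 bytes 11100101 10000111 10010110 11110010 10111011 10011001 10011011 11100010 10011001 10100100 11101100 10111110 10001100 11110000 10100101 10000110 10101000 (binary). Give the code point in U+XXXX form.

U+CF8C

Offset 0: leading byte 0xE5 = 11100101 → 3-byte char #1 = E5 87 96.
Offset 3: leading byte 0xF2 = 11110010 → 4-byte char #2 = F2 BB 99 9B.
Offset 7: leading byte 0xE2 = 11100010 → 3-byte char #3 = E2 99 A4.
Offset 10: leading byte 0xEC = 11101100 → 3-byte char #4 = EC BE 8C.
Leading byte 0xEC = 11101100 matches 1110xxxx → 3-byte sequence.
Byte 1: 0xEC = 11101100, payload 1100 (4 bits).
Byte 2: 0xBE = 10111110 (10xxxxxx ✓), payload 111110.
Byte 3: 0x8C = 10001100 (10xxxxxx ✓), payload 001100.
Concatenate: 1100111110001100 = 0xCF8C (16 bits → U+CF8C).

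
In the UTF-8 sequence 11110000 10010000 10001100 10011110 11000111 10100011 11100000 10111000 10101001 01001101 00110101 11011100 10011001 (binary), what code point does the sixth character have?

U+0719

Offset 0: leading byte 0xF0 = 11110000 → 4-byte char #1 = F0 90 8C 9E.
Offset 4: leading byte 0xC7 = 11000111 → 2-byte char #2 = C7 A3.
Offset 6: leading byte 0xE0 = 11100000 → 3-byte char #3 = E0 B8 A9.
Offset 9: leading byte 0x4D = 01001101 → 1-byte char #4 = 4D.
Offset 10: leading byte 0x35 = 00110101 → 1-byte char #5 = 35.
Offset 11: leading byte 0xDC = 11011100 → 2-byte char #6 = DC 99.
Leading byte 0xDC = 11011100 matches 110xxxxx → 2-byte sequence.
Byte 1: 0xDC = 11011100, payload 11100 (5 bits).
Byte 2: 0x99 = 10011001 (10xxxxxx ✓), payload 011001.
Concatenate: 11100011001 = 0x719 (11 bits → U+0719).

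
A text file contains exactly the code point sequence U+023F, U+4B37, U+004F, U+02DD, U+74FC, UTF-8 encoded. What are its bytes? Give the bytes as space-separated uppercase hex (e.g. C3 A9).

U+023F: 2-byte form → C8 BF.
U+4B37: 3-byte form → E4 AC B7.
U+004F: 1-byte form → 4F.
U+02DD: 2-byte form → CB 9D.
U+74FC: 3-byte form → E7 93 BC.
Concatenated (11 bytes): C8 BF E4 AC B7 4F CB 9D E7 93 BC.

C8 BF E4 AC B7 4F CB 9D E7 93 BC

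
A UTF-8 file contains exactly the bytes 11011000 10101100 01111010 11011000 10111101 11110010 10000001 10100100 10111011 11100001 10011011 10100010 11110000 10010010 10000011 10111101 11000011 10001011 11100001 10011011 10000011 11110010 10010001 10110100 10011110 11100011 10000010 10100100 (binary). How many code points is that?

Byte at offset 0: 0xD8 = 11011000 → 2-byte char (#1). Advance 2.
Byte at offset 2: 0x7A = 01111010 → 1-byte char (#2). Advance 1.
Byte at offset 3: 0xD8 = 11011000 → 2-byte char (#3). Advance 2.
Byte at offset 5: 0xF2 = 11110010 → 4-byte char (#4). Advance 4.
Byte at offset 9: 0xE1 = 11100001 → 3-byte char (#5). Advance 3.
Byte at offset 12: 0xF0 = 11110000 → 4-byte char (#6). Advance 4.
Byte at offset 16: 0xC3 = 11000011 → 2-byte char (#7). Advance 2.
Byte at offset 18: 0xE1 = 11100001 → 3-byte char (#8). Advance 3.
Byte at offset 21: 0xF2 = 11110010 → 4-byte char (#9). Advance 4.
Byte at offset 25: 0xE3 = 11100011 → 3-byte char (#10). Advance 3.
Reached end at offset 28 after 10 code points.

10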